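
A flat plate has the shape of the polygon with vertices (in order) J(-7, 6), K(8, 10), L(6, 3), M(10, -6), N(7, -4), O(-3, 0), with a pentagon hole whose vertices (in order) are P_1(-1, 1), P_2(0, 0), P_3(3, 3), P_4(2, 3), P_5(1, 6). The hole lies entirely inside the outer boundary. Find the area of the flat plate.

114.5

Outer boundary:
J→K: (-7)(10) − (8)(6) = -118
K→L: (8)(3) − (6)(10) = -36
L→M: (6)(-6) − (10)(3) = -66
M→N: (10)(-4) − (7)(-6) = 2
N→O: (7)(0) − (-3)(-4) = -12
O→J: (-3)(6) − (-7)(0) = -18
Σ = -248
Area = |Σ|/2 = 124.
Hole:
Apply the shoelace formula: 2A = Σ (x_i·y_{i+1} − x_{i+1}·y_i), indices taken mod 5.
Cross-terms: 0, 0, 3, 9, 7  ⇒  Σ = 19
Area = |Σ|/2 = 9.5.
Net area = 124 − 9.5 = 114.5.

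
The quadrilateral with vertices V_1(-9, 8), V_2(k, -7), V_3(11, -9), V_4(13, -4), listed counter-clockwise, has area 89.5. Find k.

Write out the shoelace sum; only the two edges meeting at V_2 involve k:
2·Area = [((-9)·(-7) − k·8) + (k·(-9) − 11·(-7))] + 141
       = -17·k + 281 = 179
⇒ k = 6.

6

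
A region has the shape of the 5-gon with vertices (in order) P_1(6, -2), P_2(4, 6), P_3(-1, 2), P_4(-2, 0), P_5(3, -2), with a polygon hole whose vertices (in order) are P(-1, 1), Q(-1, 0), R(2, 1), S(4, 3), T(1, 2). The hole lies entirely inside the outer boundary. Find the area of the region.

Outer boundary:
Apply Gauss's area formula: 2A = Σ (x_i·y_{i+1} − x_{i+1}·y_i), indices taken mod 5.
Σ = (44) + (14) + (4) + (4) + (6) = 72
Area = |Σ|/2 = 36.
Hole:
Apply the surveyor's formula: 2A = Σ (x_i·y_{i+1} − x_{i+1}·y_i), indices taken mod 5.
P→Q: (-1)(0) − (-1)(1) = 1
Q→R: (-1)(1) − (2)(0) = -1
R→S: (2)(3) − (4)(1) = 2
S→T: (4)(2) − (1)(3) = 5
T→P: (1)(1) − (-1)(2) = 3
Σ = 10
Area = |Σ|/2 = 5.
Net area = 36 − 5 = 31.

31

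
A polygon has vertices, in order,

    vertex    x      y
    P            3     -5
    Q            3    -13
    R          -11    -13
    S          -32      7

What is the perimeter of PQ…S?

88

|PQ| = √((0)² + (-8)²) = √64 = 8
|QR| = √((-14)² + (0)²) = √196 = 14
|RS| = √((-21)² + (20)²) = √841 = 29
|SP| = √((35)² + (-12)²) = √1369 = 37
Perimeter = 8 + 14 + 29 + 37 = 88.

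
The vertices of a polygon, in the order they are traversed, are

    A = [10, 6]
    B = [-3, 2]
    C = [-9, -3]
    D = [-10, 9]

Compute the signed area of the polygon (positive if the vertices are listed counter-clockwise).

-98

Apply the shoelace (surveyor's) formula: 2A = Σ (x_i·y_{i+1} − x_{i+1}·y_i), indices taken mod 4.
Σ = (38) + (27) + (-111) + (-150) = -196
Signed area = Σ/2 = -98 (negative ⇒ clockwise traversal).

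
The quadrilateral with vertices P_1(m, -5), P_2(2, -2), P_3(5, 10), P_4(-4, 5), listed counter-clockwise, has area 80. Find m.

-5

The doubled signed area Σ (x_i y_{i+1} − x_{i+1} y_i) is linear in m.
With m=0 it equals 125; the coefficient of m is -7 (from the two edges through P_1).
So -7·m + 125 = 2·80 = 160 ⇒ m = -5.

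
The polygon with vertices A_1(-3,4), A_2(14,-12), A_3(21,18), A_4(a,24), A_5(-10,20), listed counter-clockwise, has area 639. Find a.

Write out the shoelace sum; only the two edges meeting at A_4 involve a:
2·Area = [(21·24 − a·18) + (a·20 − (-10)·24)] + 504
       = 2·a + 1248 = 1278
⇒ a = 15.

15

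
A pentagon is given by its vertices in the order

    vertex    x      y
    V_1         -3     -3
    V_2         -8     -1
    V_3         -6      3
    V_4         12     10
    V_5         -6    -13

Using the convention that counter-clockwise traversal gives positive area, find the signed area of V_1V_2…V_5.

Σ = (-21) + (-30) + (-96) + (-96) + (-21) = -264
Signed area = Σ/2 = -132 (negative ⇒ clockwise traversal).

-132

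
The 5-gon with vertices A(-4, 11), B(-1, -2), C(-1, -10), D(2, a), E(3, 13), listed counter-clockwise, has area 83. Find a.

-2

The doubled signed area Σ (x_i y_{i+1} − x_{i+1} y_i) is linear in a.
With a=0 it equals 158; the coefficient of a is -4 (from the two edges through D).
So -4·a + 158 = 2·83 = 166 ⇒ a = -2.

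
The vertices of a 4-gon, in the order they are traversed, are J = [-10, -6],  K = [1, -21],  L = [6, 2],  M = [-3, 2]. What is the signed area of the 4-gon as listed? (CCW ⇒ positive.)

200

Σ = (216) + (128) + (18) + (38) = 400
Signed area = Σ/2 = 200 (positive ⇒ counter-clockwise traversal).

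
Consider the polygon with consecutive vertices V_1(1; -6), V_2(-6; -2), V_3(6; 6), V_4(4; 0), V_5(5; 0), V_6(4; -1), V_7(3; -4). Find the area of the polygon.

59

Σ = (-38) + (-24) + (-24) + (0) + (-5) + (-13) + (-14) = -118
Area = |Σ|/2 = 59.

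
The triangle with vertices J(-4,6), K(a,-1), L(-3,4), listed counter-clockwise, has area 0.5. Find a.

-1

The doubled signed area Σ (x_i y_{i+1} − x_{i+1} y_i) is linear in a.
With a=0 it equals -1; the coefficient of a is -2 (from the two edges through K).
So -2·a + -1 = 2·0.5 = 1 ⇒ a = -1.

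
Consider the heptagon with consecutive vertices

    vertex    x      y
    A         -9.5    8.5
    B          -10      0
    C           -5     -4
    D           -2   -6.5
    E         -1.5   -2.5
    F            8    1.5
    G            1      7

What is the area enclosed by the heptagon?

A→B: (-9.5)(0) − (-10)(8.5) = 85
B→C: (-10)(-4) − (-5)(0) = 40
C→D: (-5)(-6.5) − (-2)(-4) = 24.5
D→E: (-2)(-2.5) − (-1.5)(-6.5) = -4.75
E→F: (-1.5)(1.5) − (8)(-2.5) = 17.75
F→G: (8)(7) − (1)(1.5) = 54.5
G→A: (1)(8.5) − (-9.5)(7) = 75
Σ = 292
Area = |Σ|/2 = 146.

146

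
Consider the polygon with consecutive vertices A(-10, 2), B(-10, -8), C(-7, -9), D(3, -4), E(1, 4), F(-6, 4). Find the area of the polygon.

130.5

Σ = (100) + (34) + (55) + (16) + (28) + (28) = 261
Area = |Σ|/2 = 130.5.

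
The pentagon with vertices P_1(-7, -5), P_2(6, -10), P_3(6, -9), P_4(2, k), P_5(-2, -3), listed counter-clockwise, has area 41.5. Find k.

The doubled signed area Σ (x_i y_{i+1} − x_{i+1} y_i) is linear in k.
With k=0 it equals 107; the coefficient of k is 8 (from the two edges through P_4).
So 8·k + 107 = 2·41.5 = 83 ⇒ k = -3.

-3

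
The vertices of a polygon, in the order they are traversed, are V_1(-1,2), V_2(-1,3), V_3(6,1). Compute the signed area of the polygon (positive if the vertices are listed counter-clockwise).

Apply the shoelace formula: 2A = Σ (x_i·y_{i+1} − x_{i+1}·y_i), indices taken mod 3.
V_1→V_2: (-1)(3) − (-1)(2) = -1
V_2→V_3: (-1)(1) − (6)(3) = -19
V_3→V_1: (6)(2) − (-1)(1) = 13
Σ = -7
Signed area = Σ/2 = -3.5 (negative ⇒ clockwise traversal).

-3.5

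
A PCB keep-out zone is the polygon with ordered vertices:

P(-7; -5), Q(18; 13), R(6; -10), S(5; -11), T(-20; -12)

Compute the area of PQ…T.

Apply the surveyor's formula: 2A = Σ (x_i·y_{i+1} − x_{i+1}·y_i), indices taken mod 5.
P→Q: (-7)(13) − (18)(-5) = -1
Q→R: (18)(-10) − (6)(13) = -258
R→S: (6)(-11) − (5)(-10) = -16
S→T: (5)(-12) − (-20)(-11) = -280
T→P: (-20)(-5) − (-7)(-12) = 16
Σ = -539
Area = |Σ|/2 = 269.5.

269.5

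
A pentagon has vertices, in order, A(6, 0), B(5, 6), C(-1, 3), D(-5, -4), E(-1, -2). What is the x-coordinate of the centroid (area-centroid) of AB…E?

Apply the surveyor's formula. First the cross-terms c_i = x_i·y_{i+1} − x_{i+1}·y_i:
  36, 21, 19, 6, 12  ⇒  2A = 94, A = 47.
Then Σ (x_i + x_{i+1})·c_i = 390, so x̄ = 390 / (6·47) = 65/47.

65/47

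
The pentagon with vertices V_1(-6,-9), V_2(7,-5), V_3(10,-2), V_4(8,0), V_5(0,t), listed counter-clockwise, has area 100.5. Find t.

4

The doubled signed area Σ (x_i y_{i+1} − x_{i+1} y_i) is linear in t.
With t=0 it equals 145; the coefficient of t is 14 (from the two edges through V_5).
So 14·t + 145 = 2·100.5 = 201 ⇒ t = 4.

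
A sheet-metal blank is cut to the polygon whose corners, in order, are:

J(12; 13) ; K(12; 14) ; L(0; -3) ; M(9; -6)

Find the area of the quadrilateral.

96

Apply the shoelace formula: 2A = Σ (x_i·y_{i+1} − x_{i+1}·y_i), indices taken mod 4.
Cross-terms: 12, -36, 27, 189  ⇒  Σ = 192
Area = |Σ|/2 = 96.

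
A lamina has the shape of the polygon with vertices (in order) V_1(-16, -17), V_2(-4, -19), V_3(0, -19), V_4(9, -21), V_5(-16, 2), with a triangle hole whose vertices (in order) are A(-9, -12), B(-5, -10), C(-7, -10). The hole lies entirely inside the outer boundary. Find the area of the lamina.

232.5

Outer boundary:
Σ = (236) + (76) + (171) + (-318) + (304) = 469
Area = |Σ|/2 = 234.5.
Hole:
Apply the shoelace formula: 2A = Σ (x_i·y_{i+1} − x_{i+1}·y_i), indices taken mod 3.
A→B: (-9)(-10) − (-5)(-12) = 30
B→C: (-5)(-10) − (-7)(-10) = -20
C→A: (-7)(-12) − (-9)(-10) = -6
Σ = 4
Area = |Σ|/2 = 2.
Net area = 234.5 − 2 = 232.5.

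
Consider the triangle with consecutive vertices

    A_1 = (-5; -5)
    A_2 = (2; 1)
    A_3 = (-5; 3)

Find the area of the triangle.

28

Apply Gauss's area formula: 2A = Σ (x_i·y_{i+1} − x_{i+1}·y_i), indices taken mod 3.
A_1→A_2: (-5)(1) − (2)(-5) = 5
A_2→A_3: (2)(3) − (-5)(1) = 11
A_3→A_1: (-5)(-5) − (-5)(3) = 40
Σ = 56
Area = |Σ|/2 = 28.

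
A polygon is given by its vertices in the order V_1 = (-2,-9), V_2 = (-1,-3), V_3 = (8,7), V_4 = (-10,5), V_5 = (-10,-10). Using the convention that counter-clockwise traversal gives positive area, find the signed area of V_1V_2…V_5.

Σ = (-3) + (17) + (110) + (150) + (70) = 344
Signed area = Σ/2 = 172 (positive ⇒ counter-clockwise traversal).

172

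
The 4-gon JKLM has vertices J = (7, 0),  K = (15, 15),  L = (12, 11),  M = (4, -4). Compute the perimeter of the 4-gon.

44

|JK| = √((8)² + (15)²) = √289 = 17
|KL| = √((-3)² + (-4)²) = √25 = 5
|LM| = √((-8)² + (-15)²) = √289 = 17
|MJ| = √((3)² + (4)²) = √25 = 5
Perimeter = 17 + 5 + 17 + 5 = 44.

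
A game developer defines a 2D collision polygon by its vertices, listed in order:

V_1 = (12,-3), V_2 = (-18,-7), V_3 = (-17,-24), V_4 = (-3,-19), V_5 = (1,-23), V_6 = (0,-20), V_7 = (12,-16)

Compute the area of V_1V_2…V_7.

445

Apply Gauss's area formula: 2A = Σ (x_i·y_{i+1} − x_{i+1}·y_i), indices taken mod 7.
Cross-terms: -138, 313, 251, 88, -20, 240, 156  ⇒  Σ = 890
Area = |Σ|/2 = 445.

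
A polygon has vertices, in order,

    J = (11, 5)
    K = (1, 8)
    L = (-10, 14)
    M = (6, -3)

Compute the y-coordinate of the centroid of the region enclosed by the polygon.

893/186

Apply Gauss's area formula. First the cross-terms c_i = x_i·y_{i+1} − x_{i+1}·y_i:
  83, 94, -54, 63  ⇒  2A = 186, A = 93.
Then Σ (y_i + y_{i+1})·c_i = 2679, so ȳ = 2679 / (6·93) = 893/186.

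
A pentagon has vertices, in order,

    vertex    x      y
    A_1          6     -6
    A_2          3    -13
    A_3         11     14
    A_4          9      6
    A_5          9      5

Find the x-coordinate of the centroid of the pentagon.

Apply the surveyor's formula. First the cross-terms c_i = x_i·y_{i+1} − x_{i+1}·y_i:
  -60, 185, -60, -9, -84  ⇒  2A = -28, A = -14.
Then Σ (x_i + x_{i+1})·c_i = -572, so x̄ = -572 / (6·(-14)) = 143/21.

143/21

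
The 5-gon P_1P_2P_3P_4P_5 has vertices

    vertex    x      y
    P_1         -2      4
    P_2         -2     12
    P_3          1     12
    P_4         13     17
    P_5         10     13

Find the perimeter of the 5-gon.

|P_1P_2| = √((0)² + (8)²) = √64 = 8
|P_2P_3| = √((3)² + (0)²) = √9 = 3
|P_3P_4| = √((12)² + (5)²) = √169 = 13
|P_4P_5| = √((-3)² + (-4)²) = √25 = 5
|P_5P_1| = √((-12)² + (-9)²) = √225 = 15
Perimeter = 8 + 3 + 13 + 5 + 15 = 44.

44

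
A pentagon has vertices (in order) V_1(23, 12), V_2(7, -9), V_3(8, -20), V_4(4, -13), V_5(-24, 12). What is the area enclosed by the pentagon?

605.5

Apply the surveyor's formula: 2A = Σ (x_i·y_{i+1} − x_{i+1}·y_i), indices taken mod 5.
V_1→V_2: (23)(-9) − (7)(12) = -291
V_2→V_3: (7)(-20) − (8)(-9) = -68
V_3→V_4: (8)(-13) − (4)(-20) = -24
V_4→V_5: (4)(12) − (-24)(-13) = -264
V_5→V_1: (-24)(12) − (23)(12) = -564
Σ = -1211
Area = |Σ|/2 = 605.5.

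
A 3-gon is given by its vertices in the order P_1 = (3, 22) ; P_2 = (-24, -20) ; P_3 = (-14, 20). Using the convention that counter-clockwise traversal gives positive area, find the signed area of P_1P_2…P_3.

-330

Apply the surveyor's formula: 2A = Σ (x_i·y_{i+1} − x_{i+1}·y_i), indices taken mod 3.
P_1→P_2: (3)(-20) − (-24)(22) = 468
P_2→P_3: (-24)(20) − (-14)(-20) = -760
P_3→P_1: (-14)(22) − (3)(20) = -368
Σ = -660
Signed area = Σ/2 = -330 (negative ⇒ clockwise traversal).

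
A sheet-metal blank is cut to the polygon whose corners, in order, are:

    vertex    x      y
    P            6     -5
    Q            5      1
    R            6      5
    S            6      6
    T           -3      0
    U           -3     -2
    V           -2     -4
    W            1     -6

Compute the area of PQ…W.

67.5

P→Q: (6)(1) − (5)(-5) = 31
Q→R: (5)(5) − (6)(1) = 19
R→S: (6)(6) − (6)(5) = 6
S→T: (6)(0) − (-3)(6) = 18
T→U: (-3)(-2) − (-3)(0) = 6
U→V: (-3)(-4) − (-2)(-2) = 8
V→W: (-2)(-6) − (1)(-4) = 16
W→P: (1)(-5) − (6)(-6) = 31
Σ = 135
Area = |Σ|/2 = 67.5.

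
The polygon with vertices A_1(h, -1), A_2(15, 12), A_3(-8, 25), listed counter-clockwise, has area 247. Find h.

Write out the shoelace sum; only the two edges meeting at A_1 involve h:
2·Area = [((-8)·(-1) − h·25) + (h·12 − 15·(-1))] + 471
       = -13·h + 494 = 494
⇒ h = 0.

0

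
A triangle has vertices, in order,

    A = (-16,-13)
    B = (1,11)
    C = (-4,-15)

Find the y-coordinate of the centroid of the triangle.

-17/3

Apply Gauss's area formula. First the cross-terms c_i = x_i·y_{i+1} − x_{i+1}·y_i:
  -163, 29, -188  ⇒  2A = -322, A = -161.
Then Σ (y_i + y_{i+1})·c_i = 5474, so ȳ = 5474 / (6·(-161)) = -17/3.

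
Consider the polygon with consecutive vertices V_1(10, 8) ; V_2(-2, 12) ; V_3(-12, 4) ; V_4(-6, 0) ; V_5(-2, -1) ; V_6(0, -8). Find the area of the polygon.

199

V_1→V_2: (10)(12) − (-2)(8) = 136
V_2→V_3: (-2)(4) − (-12)(12) = 136
V_3→V_4: (-12)(0) − (-6)(4) = 24
V_4→V_5: (-6)(-1) − (-2)(0) = 6
V_5→V_6: (-2)(-8) − (0)(-1) = 16
V_6→V_1: (0)(8) − (10)(-8) = 80
Σ = 398
Area = |Σ|/2 = 199.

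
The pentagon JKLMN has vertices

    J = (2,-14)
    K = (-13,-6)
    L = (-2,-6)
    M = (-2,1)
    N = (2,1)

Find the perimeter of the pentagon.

|JK| = √((-15)² + (8)²) = √289 = 17
|KL| = √((11)² + (0)²) = √121 = 11
|LM| = √((0)² + (7)²) = √49 = 7
|MN| = √((4)² + (0)²) = √16 = 4
|NJ| = √((0)² + (-15)²) = √225 = 15
Perimeter = 17 + 11 + 7 + 4 + 15 = 54.

54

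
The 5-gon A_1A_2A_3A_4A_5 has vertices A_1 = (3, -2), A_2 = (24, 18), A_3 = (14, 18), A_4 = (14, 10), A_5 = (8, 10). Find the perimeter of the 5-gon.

66

|A_1A_2| = √((21)² + (20)²) = √841 = 29
|A_2A_3| = √((-10)² + (0)²) = √100 = 10
|A_3A_4| = √((0)² + (-8)²) = √64 = 8
|A_4A_5| = √((-6)² + (0)²) = √36 = 6
|A_5A_1| = √((-5)² + (-12)²) = √169 = 13
Perimeter = 29 + 10 + 8 + 6 + 13 = 66.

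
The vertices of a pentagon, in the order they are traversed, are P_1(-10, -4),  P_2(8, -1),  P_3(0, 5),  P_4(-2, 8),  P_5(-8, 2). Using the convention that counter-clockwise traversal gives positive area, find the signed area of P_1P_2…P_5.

102

Σ = (42) + (40) + (10) + (60) + (52) = 204
Signed area = Σ/2 = 102 (positive ⇒ counter-clockwise traversal).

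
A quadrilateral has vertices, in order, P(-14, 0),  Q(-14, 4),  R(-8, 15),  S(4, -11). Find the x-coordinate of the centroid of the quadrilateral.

-6.4

Apply Gauss's area formula. First the cross-terms c_i = x_i·y_{i+1} − x_{i+1}·y_i:
  -56, -178, 28, -154  ⇒  2A = -360, A = -180.
Then Σ (x_i + x_{i+1})·c_i = 6912, so x̄ = 6912 / (6·(-180)) = -6.4.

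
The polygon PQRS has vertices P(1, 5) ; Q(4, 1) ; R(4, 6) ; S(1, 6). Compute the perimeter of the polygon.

14

|PQ| = √((3)² + (-4)²) = √25 = 5
|QR| = √((0)² + (5)²) = √25 = 5
|RS| = √((-3)² + (0)²) = √9 = 3
|SP| = √((0)² + (-1)²) = √1 = 1
Perimeter = 5 + 5 + 3 + 1 = 14.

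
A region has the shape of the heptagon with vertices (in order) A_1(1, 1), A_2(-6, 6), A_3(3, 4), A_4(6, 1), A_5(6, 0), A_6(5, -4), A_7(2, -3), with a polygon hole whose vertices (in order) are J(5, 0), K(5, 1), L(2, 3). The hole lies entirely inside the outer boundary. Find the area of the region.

40

Outer boundary:
Apply Gauss's area formula: 2A = Σ (x_i·y_{i+1} − x_{i+1}·y_i), indices taken mod 7.
A_1→A_2: (1)(6) − (-6)(1) = 12
A_2→A_3: (-6)(4) − (3)(6) = -42
A_3→A_4: (3)(1) − (6)(4) = -21
A_4→A_5: (6)(0) − (6)(1) = -6
A_5→A_6: (6)(-4) − (5)(0) = -24
A_6→A_7: (5)(-3) − (2)(-4) = -7
A_7→A_1: (2)(1) − (1)(-3) = 5
Σ = -83
Area = |Σ|/2 = 41.5.
Hole:
Apply the shoelace formula: 2A = Σ (x_i·y_{i+1} − x_{i+1}·y_i), indices taken mod 3.
J→K: (5)(1) − (5)(0) = 5
K→L: (5)(3) − (2)(1) = 13
L→J: (2)(0) − (5)(3) = -15
Σ = 3
Area = |Σ|/2 = 1.5.
Net area = 41.5 − 1.5 = 40.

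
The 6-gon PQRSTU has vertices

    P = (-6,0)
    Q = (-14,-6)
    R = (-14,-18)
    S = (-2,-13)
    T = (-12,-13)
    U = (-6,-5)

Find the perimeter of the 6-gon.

|PQ| = √((-8)² + (-6)²) = √100 = 10
|QR| = √((0)² + (-12)²) = √144 = 12
|RS| = √((12)² + (5)²) = √169 = 13
|ST| = √((-10)² + (0)²) = √100 = 10
|TU| = √((6)² + (8)²) = √100 = 10
|UP| = √((0)² + (5)²) = √25 = 5
Perimeter = 10 + 12 + 13 + 10 + 10 + 5 = 60.

60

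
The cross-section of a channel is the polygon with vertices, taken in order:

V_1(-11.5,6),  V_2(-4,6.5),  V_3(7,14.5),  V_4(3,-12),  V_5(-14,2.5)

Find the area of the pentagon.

248.75

Apply the shoelace formula: 2A = Σ (x_i·y_{i+1} − x_{i+1}·y_i), indices taken mod 5.
Σ = (-50.75) + (-103.5) + (-127.5) + (-160.5) + (-55.25) = -497.5
Area = |Σ|/2 = 248.75.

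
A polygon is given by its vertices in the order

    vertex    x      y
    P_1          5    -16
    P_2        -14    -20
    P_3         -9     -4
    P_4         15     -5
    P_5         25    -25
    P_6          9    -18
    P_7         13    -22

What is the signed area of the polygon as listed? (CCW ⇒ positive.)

-440

Apply Gauss's area formula: 2A = Σ (x_i·y_{i+1} − x_{i+1}·y_i), indices taken mod 7.
Cross-terms: -324, -124, 105, -250, -225, 36, -98  ⇒  Σ = -880
Signed area = Σ/2 = -440 (negative ⇒ clockwise traversal).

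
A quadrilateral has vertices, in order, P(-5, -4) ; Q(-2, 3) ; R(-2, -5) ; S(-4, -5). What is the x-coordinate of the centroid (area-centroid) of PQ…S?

Apply the shoelace (surveyor's) formula. First the cross-terms c_i = x_i·y_{i+1} − x_{i+1}·y_i:
  -23, 16, -10, -9  ⇒  2A = -26, A = -13.
Then Σ (x_i + x_{i+1})·c_i = 238, so x̄ = 238 / (6·(-13)) = -119/39.

-119/39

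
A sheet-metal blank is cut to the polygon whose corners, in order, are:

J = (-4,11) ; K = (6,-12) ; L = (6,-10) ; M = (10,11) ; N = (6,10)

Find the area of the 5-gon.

150

Apply Gauss's area formula: 2A = Σ (x_i·y_{i+1} − x_{i+1}·y_i), indices taken mod 5.
Cross-terms: -18, 12, 166, 34, 106  ⇒  Σ = 300
Area = |Σ|/2 = 150.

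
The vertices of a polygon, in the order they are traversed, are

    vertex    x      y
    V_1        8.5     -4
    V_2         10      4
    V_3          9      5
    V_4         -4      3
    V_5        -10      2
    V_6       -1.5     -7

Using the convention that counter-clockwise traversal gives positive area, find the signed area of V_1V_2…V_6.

Apply the shoelace (surveyor's) formula: 2A = Σ (x_i·y_{i+1} − x_{i+1}·y_i), indices taken mod 6.
Cross-terms: 74, 14, 47, 22, 73, 65.5  ⇒  Σ = 295.5
Signed area = Σ/2 = 147.75 (positive ⇒ counter-clockwise traversal).

147.75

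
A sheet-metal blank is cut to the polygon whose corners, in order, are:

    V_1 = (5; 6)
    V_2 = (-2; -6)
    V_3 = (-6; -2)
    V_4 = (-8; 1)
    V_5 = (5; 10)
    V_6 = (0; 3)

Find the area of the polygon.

78.5

Apply the shoelace formula: 2A = Σ (x_i·y_{i+1} − x_{i+1}·y_i), indices taken mod 6.
Σ = (-18) + (-32) + (-22) + (-85) + (15) + (-15) = -157
Area = |Σ|/2 = 78.5.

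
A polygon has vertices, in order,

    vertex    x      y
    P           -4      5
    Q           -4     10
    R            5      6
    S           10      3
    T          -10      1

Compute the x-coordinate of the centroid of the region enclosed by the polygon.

-11/87

Apply Gauss's area formula. First the cross-terms c_i = x_i·y_{i+1} − x_{i+1}·y_i:
  -20, -74, -45, 40, -46  ⇒  2A = -145, A = -72.5.
Then Σ (x_i + x_{i+1})·c_i = 55, so x̄ = 55 / (6·(-72.5)) = -11/87.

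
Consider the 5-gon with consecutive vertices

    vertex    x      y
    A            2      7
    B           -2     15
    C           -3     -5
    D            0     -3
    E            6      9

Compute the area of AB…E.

75

A→B: (2)(15) − (-2)(7) = 44
B→C: (-2)(-5) − (-3)(15) = 55
C→D: (-3)(-3) − (0)(-5) = 9
D→E: (0)(9) − (6)(-3) = 18
E→A: (6)(7) − (2)(9) = 24
Σ = 150
Area = |Σ|/2 = 75.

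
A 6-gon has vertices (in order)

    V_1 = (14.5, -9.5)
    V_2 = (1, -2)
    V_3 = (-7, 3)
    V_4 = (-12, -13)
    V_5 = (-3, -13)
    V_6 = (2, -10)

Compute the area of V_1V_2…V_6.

Apply the surveyor's formula: 2A = Σ (x_i·y_{i+1} − x_{i+1}·y_i), indices taken mod 6.
V_1→V_2: (14.5)(-2) − (1)(-9.5) = -19.5
V_2→V_3: (1)(3) − (-7)(-2) = -11
V_3→V_4: (-7)(-13) − (-12)(3) = 127
V_4→V_5: (-12)(-13) − (-3)(-13) = 117
V_5→V_6: (-3)(-10) − (2)(-13) = 56
V_6→V_1: (2)(-9.5) − (14.5)(-10) = 126
Σ = 395.5
Area = |Σ|/2 = 197.75.

197.75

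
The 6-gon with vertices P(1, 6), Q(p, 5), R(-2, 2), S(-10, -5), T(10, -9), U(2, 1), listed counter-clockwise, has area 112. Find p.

0

The doubled signed area Σ (x_i y_{i+1} − x_{i+1} y_i) is linear in p.
With p=0 it equals 224; the coefficient of p is -4 (from the two edges through Q).
So -4·p + 224 = 2·112 = 224 ⇒ p = 0.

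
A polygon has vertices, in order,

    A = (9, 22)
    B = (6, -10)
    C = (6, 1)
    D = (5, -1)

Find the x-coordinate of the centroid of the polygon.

331/48

Apply the surveyor's formula. First the cross-terms c_i = x_i·y_{i+1} − x_{i+1}·y_i:
  -222, 66, -11, 119  ⇒  2A = -48, A = -24.
Then Σ (x_i + x_{i+1})·c_i = -993, so x̄ = -993 / (6·(-24)) = 331/48.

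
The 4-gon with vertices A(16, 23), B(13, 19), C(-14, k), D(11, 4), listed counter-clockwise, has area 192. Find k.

-10

Write out the shoelace sum; only the two edges meeting at C involve k:
2·Area = [(13·k − (-14)·19) + ((-14)·4 − 11·k)] + 194
       = 2·k + 404 = 384
⇒ k = -10.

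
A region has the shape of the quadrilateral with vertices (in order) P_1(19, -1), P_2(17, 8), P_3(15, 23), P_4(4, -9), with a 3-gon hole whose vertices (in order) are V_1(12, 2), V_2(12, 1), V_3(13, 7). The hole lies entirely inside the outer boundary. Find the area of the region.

Outer boundary:
Apply Gauss's area formula: 2A = Σ (x_i·y_{i+1} − x_{i+1}·y_i), indices taken mod 4.
Σ = (169) + (271) + (-227) + (167) = 380
Area = |Σ|/2 = 190.
Hole:
Apply the shoelace (surveyor's) formula: 2A = Σ (x_i·y_{i+1} − x_{i+1}·y_i), indices taken mod 3.
V_1→V_2: (12)(1) − (12)(2) = -12
V_2→V_3: (12)(7) − (13)(1) = 71
V_3→V_1: (13)(2) − (12)(7) = -58
Σ = 1
Area = |Σ|/2 = 0.5.
Net area = 190 − 0.5 = 189.5.

189.5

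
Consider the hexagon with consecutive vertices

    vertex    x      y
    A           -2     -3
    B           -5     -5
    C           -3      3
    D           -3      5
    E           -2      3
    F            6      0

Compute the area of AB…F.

38

A→B: (-2)(-5) − (-5)(-3) = -5
B→C: (-5)(3) − (-3)(-5) = -30
C→D: (-3)(5) − (-3)(3) = -6
D→E: (-3)(3) − (-2)(5) = 1
E→F: (-2)(0) − (6)(3) = -18
F→A: (6)(-3) − (-2)(0) = -18
Σ = -76
Area = |Σ|/2 = 38.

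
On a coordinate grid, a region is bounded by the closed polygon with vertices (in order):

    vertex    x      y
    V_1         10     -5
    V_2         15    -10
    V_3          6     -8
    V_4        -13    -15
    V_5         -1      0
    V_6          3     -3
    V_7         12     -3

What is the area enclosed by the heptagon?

Apply the shoelace formula: 2A = Σ (x_i·y_{i+1} − x_{i+1}·y_i), indices taken mod 7.
V_1→V_2: (10)(-10) − (15)(-5) = -25
V_2→V_3: (15)(-8) − (6)(-10) = -60
V_3→V_4: (6)(-15) − (-13)(-8) = -194
V_4→V_5: (-13)(0) − (-1)(-15) = -15
V_5→V_6: (-1)(-3) − (3)(0) = 3
V_6→V_7: (3)(-3) − (12)(-3) = 27
V_7→V_1: (12)(-5) − (10)(-3) = -30
Σ = -294
Area = |Σ|/2 = 147.

147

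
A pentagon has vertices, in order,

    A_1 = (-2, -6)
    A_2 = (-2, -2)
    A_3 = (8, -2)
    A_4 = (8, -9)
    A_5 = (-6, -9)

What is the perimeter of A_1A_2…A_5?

|A_1A_2| = √((0)² + (4)²) = √16 = 4
|A_2A_3| = √((10)² + (0)²) = √100 = 10
|A_3A_4| = √((0)² + (-7)²) = √49 = 7
|A_4A_5| = √((-14)² + (0)²) = √196 = 14
|A_5A_1| = √((4)² + (3)²) = √25 = 5
Perimeter = 4 + 10 + 7 + 14 + 5 = 40.

40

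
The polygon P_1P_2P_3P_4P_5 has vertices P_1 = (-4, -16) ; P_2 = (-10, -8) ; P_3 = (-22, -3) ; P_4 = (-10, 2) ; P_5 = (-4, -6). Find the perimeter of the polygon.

56

|P_1P_2| = √((-6)² + (8)²) = √100 = 10
|P_2P_3| = √((-12)² + (5)²) = √169 = 13
|P_3P_4| = √((12)² + (5)²) = √169 = 13
|P_4P_5| = √((6)² + (-8)²) = √100 = 10
|P_5P_1| = √((0)² + (-10)²) = √100 = 10
Perimeter = 10 + 13 + 13 + 10 + 10 = 56.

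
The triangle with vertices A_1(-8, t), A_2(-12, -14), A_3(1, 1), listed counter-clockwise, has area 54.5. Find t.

Write out the shoelace sum; only the two edges meeting at A_1 involve t:
2·Area = [(1·t − (-8)·1) + ((-8)·(-14) − (-12)·t)] + 2
       = 13·t + 122 = 109
⇒ t = -1.

-1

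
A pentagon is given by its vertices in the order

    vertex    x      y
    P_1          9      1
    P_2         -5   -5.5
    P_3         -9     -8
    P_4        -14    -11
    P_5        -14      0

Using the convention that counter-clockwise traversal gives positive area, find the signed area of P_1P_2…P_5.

-117.5

Apply the shoelace (surveyor's) formula: 2A = Σ (x_i·y_{i+1} − x_{i+1}·y_i), indices taken mod 5.
Cross-terms: -44.5, -9.5, -13, -154, -14  ⇒  Σ = -235
Signed area = Σ/2 = -117.5 (negative ⇒ clockwise traversal).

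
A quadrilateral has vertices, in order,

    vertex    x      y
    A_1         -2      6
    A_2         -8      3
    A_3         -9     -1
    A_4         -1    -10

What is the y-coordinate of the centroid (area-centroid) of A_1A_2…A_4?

Apply Gauss's area formula. First the cross-terms c_i = x_i·y_{i+1} − x_{i+1}·y_i:
  42, 35, 89, -26  ⇒  2A = 140, A = 70.
Then Σ (y_i + y_{i+1})·c_i = -427, so ȳ = -427 / (6·70) = -61/60.

-61/60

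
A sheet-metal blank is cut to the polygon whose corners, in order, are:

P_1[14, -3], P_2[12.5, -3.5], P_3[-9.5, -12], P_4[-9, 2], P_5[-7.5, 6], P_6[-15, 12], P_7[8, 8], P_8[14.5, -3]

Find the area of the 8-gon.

359.125

Apply the shoelace formula: 2A = Σ (x_i·y_{i+1} − x_{i+1}·y_i), indices taken mod 8.
Σ = (-11.5) + (-183.25) + (-127) + (-39) + (0) + (-216) + (-140) + (-1.5) = -718.25
Area = |Σ|/2 = 359.125.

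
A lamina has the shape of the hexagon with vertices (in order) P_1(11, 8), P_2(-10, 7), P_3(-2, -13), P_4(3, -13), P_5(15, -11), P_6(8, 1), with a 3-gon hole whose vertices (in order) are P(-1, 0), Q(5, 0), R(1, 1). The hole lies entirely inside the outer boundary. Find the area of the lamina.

339

Outer boundary:
Apply the surveyor's formula: 2A = Σ (x_i·y_{i+1} − x_{i+1}·y_i), indices taken mod 6.
Cross-terms: 157, 144, 65, 162, 103, 53  ⇒  Σ = 684
Area = |Σ|/2 = 342.
Hole:
Σ = (0) + (5) + (1) = 6
Area = |Σ|/2 = 3.
Net area = 342 − 3 = 339.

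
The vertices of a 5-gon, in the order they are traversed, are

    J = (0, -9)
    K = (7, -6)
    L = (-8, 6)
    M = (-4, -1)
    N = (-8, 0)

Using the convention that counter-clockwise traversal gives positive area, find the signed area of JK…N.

Apply Gauss's area formula: 2A = Σ (x_i·y_{i+1} − x_{i+1}·y_i), indices taken mod 5.
Cross-terms: 63, -6, 32, -8, 72  ⇒  Σ = 153
Signed area = Σ/2 = 76.5 (positive ⇒ counter-clockwise traversal).

76.5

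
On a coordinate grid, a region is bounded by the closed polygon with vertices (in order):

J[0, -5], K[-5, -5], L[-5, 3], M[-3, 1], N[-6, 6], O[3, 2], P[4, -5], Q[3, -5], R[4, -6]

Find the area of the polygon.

J→K: (0)(-5) − (-5)(-5) = -25
K→L: (-5)(3) − (-5)(-5) = -40
L→M: (-5)(1) − (-3)(3) = 4
M→N: (-3)(6) − (-6)(1) = -12
N→O: (-6)(2) − (3)(6) = -30
O→P: (3)(-5) − (4)(2) = -23
P→Q: (4)(-5) − (3)(-5) = -5
Q→R: (3)(-6) − (4)(-5) = 2
R→J: (4)(-5) − (0)(-6) = -20
Σ = -149
Area = |Σ|/2 = 74.5.

74.5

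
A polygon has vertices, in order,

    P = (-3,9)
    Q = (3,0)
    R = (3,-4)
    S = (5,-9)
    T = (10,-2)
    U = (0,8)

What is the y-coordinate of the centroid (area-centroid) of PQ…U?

-16/69

Apply the shoelace formula. First the cross-terms c_i = x_i·y_{i+1} − x_{i+1}·y_i:
  -27, -12, -7, 80, 80, 24  ⇒  2A = 138, A = 69.
Then Σ (y_i + y_{i+1})·c_i = -96, so ȳ = -96 / (6·69) = -16/69.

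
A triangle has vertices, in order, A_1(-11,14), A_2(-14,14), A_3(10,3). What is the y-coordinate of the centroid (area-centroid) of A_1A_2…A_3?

31/3

Apply the surveyor's formula. First the cross-terms c_i = x_i·y_{i+1} − x_{i+1}·y_i:
  42, -182, 173  ⇒  2A = 33, A = 16.5.
Then Σ (y_i + y_{i+1})·c_i = 1023, so ȳ = 1023 / (6·16.5) = 31/3.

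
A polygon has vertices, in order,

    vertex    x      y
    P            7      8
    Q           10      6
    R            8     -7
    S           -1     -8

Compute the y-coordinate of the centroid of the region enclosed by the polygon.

Apply the shoelace formula. First the cross-terms c_i = x_i·y_{i+1} − x_{i+1}·y_i:
  -38, -118, -71, 48  ⇒  2A = -179, A = -89.5.
Then Σ (y_i + y_{i+1})·c_i = 651, so ȳ = 651 / (6·(-89.5)) = -217/179.

-217/179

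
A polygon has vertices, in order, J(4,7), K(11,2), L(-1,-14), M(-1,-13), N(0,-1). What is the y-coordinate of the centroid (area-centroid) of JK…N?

Apply the surveyor's formula. First the cross-terms c_i = x_i·y_{i+1} − x_{i+1}·y_i:
  -69, -152, -1, 1, 4  ⇒  2A = -217, A = -108.5.
Then Σ (y_i + y_{i+1})·c_i = 1240, so ȳ = 1240 / (6·(-108.5)) = -40/21.

-40/21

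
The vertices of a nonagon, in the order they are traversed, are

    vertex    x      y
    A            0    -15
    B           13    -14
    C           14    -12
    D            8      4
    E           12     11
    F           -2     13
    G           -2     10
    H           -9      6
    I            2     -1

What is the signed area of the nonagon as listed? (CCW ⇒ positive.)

Σ = (195) + (40) + (152) + (40) + (178) + (6) + (78) + (-3) + (-30) = 656
Signed area = Σ/2 = 328 (positive ⇒ counter-clockwise traversal).

328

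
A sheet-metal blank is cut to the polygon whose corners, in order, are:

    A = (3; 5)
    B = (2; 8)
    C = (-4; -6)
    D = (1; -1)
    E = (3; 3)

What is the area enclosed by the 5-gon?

28

Apply the shoelace formula: 2A = Σ (x_i·y_{i+1} − x_{i+1}·y_i), indices taken mod 5.
Σ = (14) + (20) + (10) + (6) + (6) = 56
Area = |Σ|/2 = 28.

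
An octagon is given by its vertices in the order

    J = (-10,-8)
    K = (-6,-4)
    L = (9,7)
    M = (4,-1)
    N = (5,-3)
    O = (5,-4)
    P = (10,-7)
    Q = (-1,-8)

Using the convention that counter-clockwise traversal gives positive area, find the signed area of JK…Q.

Apply the shoelace (surveyor's) formula: 2A = Σ (x_i·y_{i+1} − x_{i+1}·y_i), indices taken mod 8.
J→K: (-10)(-4) − (-6)(-8) = -8
K→L: (-6)(7) − (9)(-4) = -6
L→M: (9)(-1) − (4)(7) = -37
M→N: (4)(-3) − (5)(-1) = -7
N→O: (5)(-4) − (5)(-3) = -5
O→P: (5)(-7) − (10)(-4) = 5
P→Q: (10)(-8) − (-1)(-7) = -87
Q→J: (-1)(-8) − (-10)(-8) = -72
Σ = -217
Signed area = Σ/2 = -108.5 (negative ⇒ clockwise traversal).

-108.5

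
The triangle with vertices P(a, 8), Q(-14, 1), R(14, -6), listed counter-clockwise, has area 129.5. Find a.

-5

The doubled signed area Σ (x_i y_{i+1} − x_{i+1} y_i) is linear in a.
With a=0 it equals 294; the coefficient of a is 7 (from the two edges through P).
So 7·a + 294 = 2·129.5 = 259 ⇒ a = -5.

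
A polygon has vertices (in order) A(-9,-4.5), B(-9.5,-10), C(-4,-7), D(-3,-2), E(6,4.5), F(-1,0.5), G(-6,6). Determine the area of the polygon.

A→B: (-9)(-10) − (-9.5)(-4.5) = 47.25
B→C: (-9.5)(-7) − (-4)(-10) = 26.5
C→D: (-4)(-2) − (-3)(-7) = -13
D→E: (-3)(4.5) − (6)(-2) = -1.5
E→F: (6)(0.5) − (-1)(4.5) = 7.5
F→G: (-1)(6) − (-6)(0.5) = -3
G→A: (-6)(-4.5) − (-9)(6) = 81
Σ = 144.75
Area = |Σ|/2 = 72.375.

72.375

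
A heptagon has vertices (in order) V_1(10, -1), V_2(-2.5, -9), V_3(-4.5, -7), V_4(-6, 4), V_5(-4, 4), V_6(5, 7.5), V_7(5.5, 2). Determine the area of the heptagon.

145.125

Apply the surveyor's formula: 2A = Σ (x_i·y_{i+1} − x_{i+1}·y_i), indices taken mod 7.
Σ = (-92.5) + (-23) + (-60) + (-8) + (-50) + (-31.25) + (-25.5) = -290.25
Area = |Σ|/2 = 145.125.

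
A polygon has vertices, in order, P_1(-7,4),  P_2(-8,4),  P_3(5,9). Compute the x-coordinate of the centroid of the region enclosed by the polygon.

-10/3

Apply the shoelace formula. First the cross-terms c_i = x_i·y_{i+1} − x_{i+1}·y_i:
  4, -92, 83  ⇒  2A = -5, A = -2.5.
Then Σ (x_i + x_{i+1})·c_i = 50, so x̄ = 50 / (6·(-2.5)) = -10/3.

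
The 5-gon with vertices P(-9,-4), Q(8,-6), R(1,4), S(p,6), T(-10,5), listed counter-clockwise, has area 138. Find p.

1

Write out the shoelace sum; only the two edges meeting at S involve p:
2·Area = [(1·6 − p·4) + (p·5 − (-10)·6)] + 209
       = 1·p + 275 = 276
⇒ p = 1.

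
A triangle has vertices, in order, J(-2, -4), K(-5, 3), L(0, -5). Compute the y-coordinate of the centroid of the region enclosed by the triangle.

-2

Apply the shoelace (surveyor's) formula. First the cross-terms c_i = x_i·y_{i+1} − x_{i+1}·y_i:
  -26, 25, -10  ⇒  2A = -11, A = -5.5.
Then Σ (y_i + y_{i+1})·c_i = 66, so ȳ = 66 / (6·(-5.5)) = -2.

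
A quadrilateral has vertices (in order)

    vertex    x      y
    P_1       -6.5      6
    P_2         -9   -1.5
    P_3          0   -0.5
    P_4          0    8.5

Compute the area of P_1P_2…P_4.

Apply the shoelace formula: 2A = Σ (x_i·y_{i+1} − x_{i+1}·y_i), indices taken mod 4.
P_1→P_2: (-6.5)(-1.5) − (-9)(6) = 63.75
P_2→P_3: (-9)(-0.5) − (0)(-1.5) = 4.5
P_3→P_4: (0)(8.5) − (0)(-0.5) = 0
P_4→P_1: (0)(6) − (-6.5)(8.5) = 55.25
Σ = 123.5
Area = |Σ|/2 = 61.75.

61.75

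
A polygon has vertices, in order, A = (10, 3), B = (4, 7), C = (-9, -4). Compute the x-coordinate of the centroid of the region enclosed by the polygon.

5/3

Apply the shoelace (surveyor's) formula. First the cross-terms c_i = x_i·y_{i+1} − x_{i+1}·y_i:
  58, 47, 13  ⇒  2A = 118, A = 59.
Then Σ (x_i + x_{i+1})·c_i = 590, so x̄ = 590 / (6·59) = 5/3.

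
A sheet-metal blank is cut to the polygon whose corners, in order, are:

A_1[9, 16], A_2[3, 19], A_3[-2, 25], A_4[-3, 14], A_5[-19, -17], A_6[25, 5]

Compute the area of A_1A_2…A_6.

642.5

Apply the shoelace formula: 2A = Σ (x_i·y_{i+1} − x_{i+1}·y_i), indices taken mod 6.
Cross-terms: 123, 113, 47, 317, 330, 355  ⇒  Σ = 1285
Area = |Σ|/2 = 642.5.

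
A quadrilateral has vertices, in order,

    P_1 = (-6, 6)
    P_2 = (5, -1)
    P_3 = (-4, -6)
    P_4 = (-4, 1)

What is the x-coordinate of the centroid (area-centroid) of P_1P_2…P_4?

-197/156

Apply the shoelace (surveyor's) formula. First the cross-terms c_i = x_i·y_{i+1} − x_{i+1}·y_i:
  -24, -34, -28, -18  ⇒  2A = -104, A = -52.
Then Σ (x_i + x_{i+1})·c_i = 394, so x̄ = 394 / (6·(-52)) = -197/156.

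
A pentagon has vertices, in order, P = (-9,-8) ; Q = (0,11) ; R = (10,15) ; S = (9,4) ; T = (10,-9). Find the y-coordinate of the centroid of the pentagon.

Apply the surveyor's formula. First the cross-terms c_i = x_i·y_{i+1} − x_{i+1}·y_i:
  -99, -110, -95, -121, -161  ⇒  2A = -586, A = -293.
Then Σ (y_i + y_{i+1})·c_i = -1620, so ȳ = -1620 / (6·(-293)) = 270/293.

270/293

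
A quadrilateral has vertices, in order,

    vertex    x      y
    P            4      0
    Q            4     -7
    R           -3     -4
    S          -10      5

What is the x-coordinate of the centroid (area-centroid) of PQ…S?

-41/30

Apply the surveyor's formula. First the cross-terms c_i = x_i·y_{i+1} − x_{i+1}·y_i:
  -28, -37, -55, -20  ⇒  2A = -140, A = -70.
Then Σ (x_i + x_{i+1})·c_i = 574, so x̄ = 574 / (6·(-70)) = -41/30.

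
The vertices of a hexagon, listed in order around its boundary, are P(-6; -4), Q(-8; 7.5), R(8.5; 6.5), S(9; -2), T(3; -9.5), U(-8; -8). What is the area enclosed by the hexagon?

231.875

Cross-terms: -77, -115.75, -75.5, -79.5, -100, -16  ⇒  Σ = -463.75
Area = |Σ|/2 = 231.875.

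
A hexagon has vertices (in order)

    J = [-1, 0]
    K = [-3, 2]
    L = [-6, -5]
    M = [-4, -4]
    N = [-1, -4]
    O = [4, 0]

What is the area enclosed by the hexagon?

28.5

Σ = (-2) + (27) + (4) + (12) + (16) + (0) = 57
Area = |Σ|/2 = 28.5.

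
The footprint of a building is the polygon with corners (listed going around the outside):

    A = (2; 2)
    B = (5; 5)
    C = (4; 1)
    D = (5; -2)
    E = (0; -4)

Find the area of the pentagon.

Apply Gauss's area formula: 2A = Σ (x_i·y_{i+1} − x_{i+1}·y_i), indices taken mod 5.
Cross-terms: 0, -15, -13, -20, 8  ⇒  Σ = -40
Area = |Σ|/2 = 20.

20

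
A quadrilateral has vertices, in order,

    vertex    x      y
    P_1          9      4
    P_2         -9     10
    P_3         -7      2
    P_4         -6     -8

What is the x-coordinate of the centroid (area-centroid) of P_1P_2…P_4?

Apply the surveyor's formula. First the cross-terms c_i = x_i·y_{i+1} − x_{i+1}·y_i:
  126, 52, 68, 48  ⇒  2A = 294, A = 147.
Then Σ (x_i + x_{i+1})·c_i = -1572, so x̄ = -1572 / (6·147) = -262/147.

-262/147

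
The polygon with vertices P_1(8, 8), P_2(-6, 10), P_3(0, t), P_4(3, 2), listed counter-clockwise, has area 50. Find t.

4

The doubled signed area Σ (x_i y_{i+1} − x_{i+1} y_i) is linear in t.
With t=0 it equals 136; the coefficient of t is -9 (from the two edges through P_3).
So -9·t + 136 = 2·50 = 100 ⇒ t = 4.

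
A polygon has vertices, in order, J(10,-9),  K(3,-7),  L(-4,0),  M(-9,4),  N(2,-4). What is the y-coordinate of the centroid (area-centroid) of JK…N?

-178/37

Apply the surveyor's formula. First the cross-terms c_i = x_i·y_{i+1} − x_{i+1}·y_i:
  -43, -28, -16, 28, 22  ⇒  2A = -37, A = -18.5.
Then Σ (y_i + y_{i+1})·c_i = 534, so ȳ = 534 / (6·(-18.5)) = -178/37.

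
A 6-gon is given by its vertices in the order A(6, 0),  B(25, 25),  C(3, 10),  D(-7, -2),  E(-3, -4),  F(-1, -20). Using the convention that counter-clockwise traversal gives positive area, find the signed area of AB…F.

293.5

A→B: (6)(25) − (25)(0) = 150
B→C: (25)(10) − (3)(25) = 175
C→D: (3)(-2) − (-7)(10) = 64
D→E: (-7)(-4) − (-3)(-2) = 22
E→F: (-3)(-20) − (-1)(-4) = 56
F→A: (-1)(0) − (6)(-20) = 120
Σ = 587
Signed area = Σ/2 = 293.5 (positive ⇒ counter-clockwise traversal).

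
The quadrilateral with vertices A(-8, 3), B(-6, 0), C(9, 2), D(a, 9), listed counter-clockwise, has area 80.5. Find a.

The doubled signed area Σ (x_i y_{i+1} − x_{i+1} y_i) is linear in a.
With a=0 it equals 159; the coefficient of a is 1 (from the two edges through D).
So 1·a + 159 = 2·80.5 = 161 ⇒ a = 2.

2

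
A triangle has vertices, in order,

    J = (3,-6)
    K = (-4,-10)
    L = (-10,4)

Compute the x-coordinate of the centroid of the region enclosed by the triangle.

Apply the shoelace (surveyor's) formula. First the cross-terms c_i = x_i·y_{i+1} − x_{i+1}·y_i:
  -54, -116, 48  ⇒  2A = -122, A = -61.
Then Σ (x_i + x_{i+1})·c_i = 1342, so x̄ = 1342 / (6·(-61)) = -11/3.

-11/3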